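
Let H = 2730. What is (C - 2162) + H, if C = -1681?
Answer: -1113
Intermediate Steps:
(C - 2162) + H = (-1681 - 2162) + 2730 = -3843 + 2730 = -1113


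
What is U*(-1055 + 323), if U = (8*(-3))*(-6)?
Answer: -105408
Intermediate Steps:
U = 144 (U = -24*(-6) = 144)
U*(-1055 + 323) = 144*(-1055 + 323) = 144*(-732) = -105408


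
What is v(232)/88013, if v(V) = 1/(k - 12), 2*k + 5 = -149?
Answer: -1/7833157 ≈ -1.2766e-7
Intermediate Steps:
k = -77 (k = -5/2 + (½)*(-149) = -5/2 - 149/2 = -77)
v(V) = -1/89 (v(V) = 1/(-77 - 12) = 1/(-89) = -1/89)
v(232)/88013 = -1/89/88013 = -1/89*1/88013 = -1/7833157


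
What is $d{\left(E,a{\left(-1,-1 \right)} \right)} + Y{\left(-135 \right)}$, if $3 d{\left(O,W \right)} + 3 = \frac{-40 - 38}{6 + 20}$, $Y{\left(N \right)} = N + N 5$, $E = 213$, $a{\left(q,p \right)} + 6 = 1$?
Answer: $-812$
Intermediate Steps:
$a{\left(q,p \right)} = -5$ ($a{\left(q,p \right)} = -6 + 1 = -5$)
$Y{\left(N \right)} = 6 N$ ($Y{\left(N \right)} = N + 5 N = 6 N$)
$d{\left(O,W \right)} = -2$ ($d{\left(O,W \right)} = -1 + \frac{\left(-40 - 38\right) \frac{1}{6 + 20}}{3} = -1 + \frac{\left(-78\right) \frac{1}{26}}{3} = -1 + \frac{1}{3} \left(-3\right) = -1 - 1 = -2$)
$d{\left(E,a{\left(-1,-1 \right)} \right)} + Y{\left(-135 \right)} = -2 + 6 \left(-135\right) = -2 - 810 = -812$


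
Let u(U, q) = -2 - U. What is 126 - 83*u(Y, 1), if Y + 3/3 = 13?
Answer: 1288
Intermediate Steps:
Y = 12 (Y = -1 + 13 = 12)
126 - 83*u(Y, 1) = 126 - 83*(-2 - 1*12) = 126 - 83*(-2 - 12) = 126 - 83*(-14) = 126 + 1162 = 1288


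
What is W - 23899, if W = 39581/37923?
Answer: -906282196/37923 ≈ -23898.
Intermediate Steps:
W = 39581/37923 (W = 39581*(1/37923) = 39581/37923 ≈ 1.0437)
W - 23899 = 39581/37923 - 23899 = -906282196/37923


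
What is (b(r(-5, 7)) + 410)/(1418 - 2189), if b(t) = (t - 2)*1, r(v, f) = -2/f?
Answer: -2854/5397 ≈ -0.52881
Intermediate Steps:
b(t) = -2 + t (b(t) = (-2 + t)*1 = -2 + t)
(b(r(-5, 7)) + 410)/(1418 - 2189) = ((-2 - 2/7) + 410)/(1418 - 2189) = ((-2 - 2*1/7) + 410)/(-771) = ((-2 - 2/7) + 410)*(-1/771) = (-16/7 + 410)*(-1/771) = (2854/7)*(-1/771) = -2854/5397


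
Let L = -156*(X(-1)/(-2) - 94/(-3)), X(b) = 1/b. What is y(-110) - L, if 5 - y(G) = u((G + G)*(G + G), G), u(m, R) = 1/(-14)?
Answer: 69595/14 ≈ 4971.1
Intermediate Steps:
u(m, R) = -1/14
y(G) = 71/14 (y(G) = 5 - 1*(-1/14) = 5 + 1/14 = 71/14)
L = -4966 (L = -156*(1/(-1*(-2)) - 94/(-3)) = -156*(-1*(-1/2) - 94*(-1/3)) = -156*(1/2 + 94/3) = -156*191/6 = -4966)
y(-110) - L = 71/14 - 1*(-4966) = 71/14 + 4966 = 69595/14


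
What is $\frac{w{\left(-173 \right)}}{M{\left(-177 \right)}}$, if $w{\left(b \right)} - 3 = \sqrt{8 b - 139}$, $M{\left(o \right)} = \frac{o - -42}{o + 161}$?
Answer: $\frac{16}{45} + \frac{16 i \sqrt{1523}}{135} \approx 0.35556 + 4.6253 i$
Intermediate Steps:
$M{\left(o \right)} = \frac{42 + o}{161 + o}$ ($M{\left(o \right)} = \frac{o + \left(-6 + 48\right)}{161 + o} = \frac{o + 42}{161 + o} = \frac{42 + o}{161 + o}$)
$w{\left(b \right)} = 3 + \sqrt{-139 + 8 b}$ ($w{\left(b \right)} = 3 + \sqrt{8 b - 139} = 3 + \sqrt{-139 + 8 b}$)
$\frac{w{\left(-173 \right)}}{M{\left(-177 \right)}} = \frac{3 + \sqrt{-139 + 8 \left(-173\right)}}{\frac{1}{161 - 177} \left(42 - 177\right)} = \frac{3 + \sqrt{-139 - 1384}}{\frac{1}{-16} \left(-135\right)} = \frac{3 + \sqrt{-1523}}{\left(- \frac{1}{16}\right) \left(-135\right)} = \frac{3 + i \sqrt{1523}}{\frac{135}{16}} = \left(3 + i \sqrt{1523}\right) \frac{16}{135} = \frac{16}{45} + \frac{16 i \sqrt{1523}}{135}$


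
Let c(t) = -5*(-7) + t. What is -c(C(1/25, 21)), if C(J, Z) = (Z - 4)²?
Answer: -324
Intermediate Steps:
C(J, Z) = (-4 + Z)²
c(t) = 35 + t
-c(C(1/25, 21)) = -(35 + (-4 + 21)²) = -(35 + 17²) = -(35 + 289) = -1*324 = -324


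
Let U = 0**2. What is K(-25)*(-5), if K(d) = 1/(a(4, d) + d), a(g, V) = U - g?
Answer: 5/29 ≈ 0.17241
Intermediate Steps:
U = 0
a(g, V) = -g (a(g, V) = 0 - g = -g)
K(d) = 1/(-4 + d) (K(d) = 1/(-1*4 + d) = 1/(-4 + d))
K(-25)*(-5) = -5/(-4 - 25) = -5/(-29) = -1/29*(-5) = 5/29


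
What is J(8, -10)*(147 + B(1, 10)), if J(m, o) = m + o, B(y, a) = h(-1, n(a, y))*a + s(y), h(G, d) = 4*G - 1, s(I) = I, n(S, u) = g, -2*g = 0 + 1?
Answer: -196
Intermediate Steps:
g = -½ (g = -(0 + 1)/2 = -½*1 = -½ ≈ -0.50000)
n(S, u) = -½
h(G, d) = -1 + 4*G
B(y, a) = y - 5*a (B(y, a) = (-1 + 4*(-1))*a + y = (-1 - 4)*a + y = -5*a + y = y - 5*a)
J(8, -10)*(147 + B(1, 10)) = (8 - 10)*(147 + (1 - 5*10)) = -2*(147 + (1 - 50)) = -2*(147 - 49) = -2*98 = -196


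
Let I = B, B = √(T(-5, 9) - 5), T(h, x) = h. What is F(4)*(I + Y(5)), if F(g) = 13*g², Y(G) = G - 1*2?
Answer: 624 + 208*I*√10 ≈ 624.0 + 657.75*I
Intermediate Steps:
Y(G) = -2 + G (Y(G) = G - 2 = -2 + G)
B = I*√10 (B = √(-5 - 5) = √(-10) = I*√10 ≈ 3.1623*I)
I = I*√10 ≈ 3.1623*I
F(4)*(I + Y(5)) = (13*4²)*(I*√10 + (-2 + 5)) = (13*16)*(I*√10 + 3) = 208*(3 + I*√10) = 624 + 208*I*√10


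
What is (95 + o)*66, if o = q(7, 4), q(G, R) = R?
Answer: 6534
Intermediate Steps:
o = 4
(95 + o)*66 = (95 + 4)*66 = 99*66 = 6534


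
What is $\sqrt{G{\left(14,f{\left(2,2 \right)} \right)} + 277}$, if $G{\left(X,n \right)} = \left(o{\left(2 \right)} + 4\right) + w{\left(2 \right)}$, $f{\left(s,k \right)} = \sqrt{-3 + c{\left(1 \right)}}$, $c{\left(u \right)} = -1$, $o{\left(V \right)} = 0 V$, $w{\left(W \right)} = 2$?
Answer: $\sqrt{283} \approx 16.823$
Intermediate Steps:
$o{\left(V \right)} = 0$
$f{\left(s,k \right)} = 2 i$ ($f{\left(s,k \right)} = \sqrt{-3 - 1} = \sqrt{-4} = 2 i$)
$G{\left(X,n \right)} = 6$ ($G{\left(X,n \right)} = \left(0 + 4\right) + 2 = 4 + 2 = 6$)
$\sqrt{G{\left(14,f{\left(2,2 \right)} \right)} + 277} = \sqrt{6 + 277} = \sqrt{283}$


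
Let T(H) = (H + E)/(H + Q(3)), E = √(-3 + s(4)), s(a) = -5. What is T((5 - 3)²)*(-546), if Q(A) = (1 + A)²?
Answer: -546/5 - 273*I*√2/5 ≈ -109.2 - 77.216*I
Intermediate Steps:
E = 2*I*√2 (E = √(-3 - 5) = √(-8) = 2*I*√2 ≈ 2.8284*I)
T(H) = (H + 2*I*√2)/(16 + H) (T(H) = (H + 2*I*√2)/(H + (1 + 3)²) = (H + 2*I*√2)/(H + 4²) = (H + 2*I*√2)/(H + 16) = (H + 2*I*√2)/(16 + H))
T((5 - 3)²)*(-546) = (((5 - 3)² + 2*I*√2)/(16 + (5 - 3)²))*(-546) = ((2² + 2*I*√2)/(16 + 2²))*(-546) = ((4 + 2*I*√2)/(16 + 4))*(-546) = ((4 + 2*I*√2)/20)*(-546) = (⅕ + I*√2/10)*(-546) = -546/5 - 273*I*√2/5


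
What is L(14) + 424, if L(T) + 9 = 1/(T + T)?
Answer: 11621/28 ≈ 415.04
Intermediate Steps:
L(T) = -9 + 1/(2*T) (L(T) = -9 + 1/(T + T) = -9 + 1/(2*T))
L(14) + 424 = (-9 + (½)/14) + 424 = (-9 + (½)*(1/14)) + 424 = (-9 + 1/28) + 424 = -251/28 + 424 = 11621/28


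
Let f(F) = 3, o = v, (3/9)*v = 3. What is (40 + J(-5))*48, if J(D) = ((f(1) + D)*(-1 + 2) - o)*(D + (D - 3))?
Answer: 8784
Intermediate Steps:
v = 9 (v = 3*3 = 9)
o = 9
J(D) = (-6 + D)*(-3 + 2*D) (J(D) = ((3 + D)*(-1 + 2) - 1*9)*(D + (D - 3)) = ((3 + D)*1 - 9)*(D + (-3 + D)) = ((3 + D) - 9)*(-3 + 2*D) = (-6 + D)*(-3 + 2*D))
(40 + J(-5))*48 = (40 + (18 - 15*(-5) + 2*(-5)**2))*48 = (40 + (18 + 75 + 2*25))*48 = (40 + (18 + 75 + 50))*48 = (40 + 143)*48 = 183*48 = 8784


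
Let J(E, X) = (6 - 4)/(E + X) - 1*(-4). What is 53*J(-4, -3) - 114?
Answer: 580/7 ≈ 82.857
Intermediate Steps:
J(E, X) = 4 + 2/(E + X) (J(E, X) = 2/(E + X) + 4 = 4 + 2/(E + X))
53*J(-4, -3) - 114 = 53*(2*(1 + 2*(-4) + 2*(-3))/(-4 - 3)) - 114 = 53*(2*(1 - 8 - 6)/(-7)) - 114 = 53*(2*(-⅐)*(-13)) - 114 = 53*(26/7) - 114 = 1378/7 - 114 = 580/7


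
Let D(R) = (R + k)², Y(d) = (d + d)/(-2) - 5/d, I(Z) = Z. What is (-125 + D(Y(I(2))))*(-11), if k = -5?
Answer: 1529/4 ≈ 382.25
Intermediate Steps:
Y(d) = -d - 5/d (Y(d) = (2*d)*(-½) - 5/d = -d - 5/d)
D(R) = (-5 + R)² (D(R) = (R - 5)² = (-5 + R)²)
(-125 + D(Y(I(2))))*(-11) = (-125 + (-5 + (-1*2 - 5/2))²)*(-11) = (-125 + (-5 + (-2 - 5*½))²)*(-11) = (-125 + (-5 + (-2 - 5/2))²)*(-11) = (-125 + (-5 - 9/2)²)*(-11) = (-125 + (-19/2)²)*(-11) = (-125 + 361/4)*(-11) = -139/4*(-11) = 1529/4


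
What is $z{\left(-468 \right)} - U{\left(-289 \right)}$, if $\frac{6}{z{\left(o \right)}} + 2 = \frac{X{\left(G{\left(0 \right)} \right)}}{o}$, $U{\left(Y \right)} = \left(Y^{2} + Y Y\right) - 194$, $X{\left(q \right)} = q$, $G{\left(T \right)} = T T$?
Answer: $-166851$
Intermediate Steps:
$G{\left(T \right)} = T^{2}$
$U{\left(Y \right)} = -194 + 2 Y^{2}$ ($U{\left(Y \right)} = \left(Y^{2} + Y^{2}\right) - 194 = 2 Y^{2} - 194 = -194 + 2 Y^{2}$)
$z{\left(o \right)} = -3$ ($z{\left(o \right)} = \frac{6}{-2 + \frac{0^{2}}{o}} = \frac{6}{-2 + \frac{0}{o}} = \frac{6}{-2 + 0} = \frac{6}{-2} = 6 \left(- \frac{1}{2}\right) = -3$)
$z{\left(-468 \right)} - U{\left(-289 \right)} = -3 - \left(-194 + 2 \left(-289\right)^{2}\right) = -3 - \left(-194 + 2 \cdot 83521\right) = -3 - \left(-194 + 167042\right) = -3 - 166848 = -166851$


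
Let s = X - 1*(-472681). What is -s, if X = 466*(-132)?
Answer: -411169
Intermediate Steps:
X = -61512
s = 411169 (s = -61512 - 1*(-472681) = -61512 + 472681 = 411169)
-s = -1*411169 = -411169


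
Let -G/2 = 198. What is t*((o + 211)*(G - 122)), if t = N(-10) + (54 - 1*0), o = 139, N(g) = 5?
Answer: -10696700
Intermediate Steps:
G = -396 (G = -2*198 = -396)
t = 59 (t = 5 + (54 - 1*0) = 5 + (54 + 0) = 5 + 54 = 59)
t*((o + 211)*(G - 122)) = 59*((139 + 211)*(-396 - 122)) = 59*(350*(-518)) = 59*(-181300) = -10696700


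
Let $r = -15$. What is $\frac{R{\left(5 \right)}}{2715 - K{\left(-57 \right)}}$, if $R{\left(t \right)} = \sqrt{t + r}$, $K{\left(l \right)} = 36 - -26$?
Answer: $\frac{i \sqrt{10}}{2653} \approx 0.001192 i$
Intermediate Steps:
$K{\left(l \right)} = 62$ ($K{\left(l \right)} = 36 + 26 = 62$)
$R{\left(t \right)} = \sqrt{-15 + t}$ ($R{\left(t \right)} = \sqrt{t - 15} = \sqrt{-15 + t}$)
$\frac{R{\left(5 \right)}}{2715 - K{\left(-57 \right)}} = \frac{\sqrt{-15 + 5}}{2715 - 62} = \frac{\sqrt{-10}}{2715 - 62} = \frac{i \sqrt{10}}{2653}$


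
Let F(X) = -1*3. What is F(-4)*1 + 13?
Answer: 10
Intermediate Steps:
F(X) = -3
F(-4)*1 + 13 = -3*1 + 13 = -3 + 13 = 10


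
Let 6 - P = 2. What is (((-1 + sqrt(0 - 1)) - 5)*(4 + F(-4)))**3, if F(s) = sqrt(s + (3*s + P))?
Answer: 15840 - 8560*I + sqrt(3)*(-7704 - 14256*I) ≈ 2496.3 - 33252.0*I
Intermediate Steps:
P = 4 (P = 6 - 1*2 = 6 - 2 = 4)
F(s) = sqrt(4 + 4*s) (F(s) = sqrt(s + (3*s + 4)) = sqrt(s + (4 + 3*s)) = sqrt(4 + 4*s))
(((-1 + sqrt(0 - 1)) - 5)*(4 + F(-4)))**3 = (((-1 + sqrt(0 - 1)) - 5)*(4 + 2*sqrt(1 - 4)))**3 = (((-1 + sqrt(-1)) - 5)*(4 + 2*sqrt(-3)))**3 = (((-1 + I) - 5)*(4 + 2*(I*sqrt(3))))**3 = ((-6 + I)*(4 + 2*I*sqrt(3)))**3 = (-6 + I)**3*(4 + 2*I*sqrt(3))**3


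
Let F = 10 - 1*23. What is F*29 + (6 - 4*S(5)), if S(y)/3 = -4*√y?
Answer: -371 + 48*√5 ≈ -263.67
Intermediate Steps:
F = -13 (F = 10 - 23 = -13)
S(y) = -12*√y (S(y) = 3*(-4*√y) = -12*√y)
F*29 + (6 - 4*S(5)) = -13*29 + (6 - (-48)*√5) = -377 + (6 + 48*√5) = -371 + 48*√5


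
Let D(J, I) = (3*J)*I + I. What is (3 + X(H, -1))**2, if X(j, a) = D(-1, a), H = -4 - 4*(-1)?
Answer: 25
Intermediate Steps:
H = 0 (H = -4 + 4 = 0)
D(J, I) = I + 3*I*J (D(J, I) = 3*I*J + I = I + 3*I*J)
X(j, a) = -2*a (X(j, a) = a*(1 + 3*(-1)) = a*(1 - 3) = a*(-2) = -2*a)
(3 + X(H, -1))**2 = (3 - 2*(-1))**2 = (3 + 2)**2 = 5**2 = 25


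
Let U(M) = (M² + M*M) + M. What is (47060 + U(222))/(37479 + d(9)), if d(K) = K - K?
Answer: 145850/37479 ≈ 3.8915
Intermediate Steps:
U(M) = M + 2*M² (U(M) = (M² + M²) + M = 2*M² + M = M + 2*M²)
d(K) = 0
(47060 + U(222))/(37479 + d(9)) = (47060 + 222*(1 + 2*222))/(37479 + 0) = (47060 + 222*(1 + 444))/37479 = (47060 + 222*445)*(1/37479) = (47060 + 98790)*(1/37479) = 145850*(1/37479) = 145850/37479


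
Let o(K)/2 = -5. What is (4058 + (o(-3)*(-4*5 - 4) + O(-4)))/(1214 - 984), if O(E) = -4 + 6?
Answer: 430/23 ≈ 18.696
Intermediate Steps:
o(K) = -10 (o(K) = 2*(-5) = -10)
O(E) = 2
(4058 + (o(-3)*(-4*5 - 4) + O(-4)))/(1214 - 984) = (4058 + (-10*(-4*5 - 4) + 2))/(1214 - 984) = (4058 + (-10*(-20 - 4) + 2))/230 = (4058 + (-10*(-24) + 2))*(1/230) = (4058 + (240 + 2))*(1/230) = (4058 + 242)*(1/230) = 4300*(1/230) = 430/23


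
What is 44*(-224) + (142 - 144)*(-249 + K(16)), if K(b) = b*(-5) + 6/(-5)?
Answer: -45978/5 ≈ -9195.6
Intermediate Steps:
K(b) = -6/5 - 5*b (K(b) = -5*b + 6*(-⅕) = -5*b - 6/5 = -6/5 - 5*b)
44*(-224) + (142 - 144)*(-249 + K(16)) = 44*(-224) + (142 - 144)*(-249 + (-6/5 - 5*16)) = -9856 - 2*(-249 + (-6/5 - 80)) = -9856 - 2*(-249 - 406/5) = -9856 - 2*(-1651/5) = -9856 + 3302/5 = -45978/5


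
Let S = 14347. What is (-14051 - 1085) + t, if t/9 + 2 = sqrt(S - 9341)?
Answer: -15154 + 9*sqrt(5006) ≈ -14517.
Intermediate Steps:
t = -18 + 9*sqrt(5006) (t = -18 + 9*sqrt(14347 - 9341) = -18 + 9*sqrt(5006) ≈ 618.78)
(-14051 - 1085) + t = (-14051 - 1085) + (-18 + 9*sqrt(5006)) = -15136 + (-18 + 9*sqrt(5006)) = -15154 + 9*sqrt(5006)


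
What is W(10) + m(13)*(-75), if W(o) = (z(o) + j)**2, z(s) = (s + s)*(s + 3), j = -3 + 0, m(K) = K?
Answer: 65074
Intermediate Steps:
j = -3
z(s) = 2*s*(3 + s) (z(s) = (2*s)*(3 + s) = 2*s*(3 + s))
W(o) = (-3 + 2*o*(3 + o))**2 (W(o) = (2*o*(3 + o) - 3)**2 = (-3 + 2*o*(3 + o))**2)
W(10) + m(13)*(-75) = (-3 + 2*10*(3 + 10))**2 + 13*(-75) = (-3 + 2*10*13)**2 - 975 = (-3 + 260)**2 - 975 = 257**2 - 975 = 66049 - 975 = 65074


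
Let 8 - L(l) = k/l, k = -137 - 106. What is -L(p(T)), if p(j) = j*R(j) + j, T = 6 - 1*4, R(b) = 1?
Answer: -275/4 ≈ -68.750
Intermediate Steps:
k = -243
T = 2 (T = 6 - 4 = 2)
p(j) = 2*j (p(j) = j*1 + j = j + j = 2*j)
L(l) = 8 + 243/l (L(l) = 8 - (-243)/l = 8 + 243/l)
-L(p(T)) = -(8 + 243/((2*2))) = -(8 + 243/4) = -1*275/4 = -275/4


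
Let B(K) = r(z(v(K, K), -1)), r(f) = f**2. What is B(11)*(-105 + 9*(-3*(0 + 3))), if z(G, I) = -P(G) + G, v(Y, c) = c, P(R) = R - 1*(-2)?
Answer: -744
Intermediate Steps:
P(R) = 2 + R (P(R) = R + 2 = 2 + R)
z(G, I) = -2 (z(G, I) = -(2 + G) + G = (-2 - G) + G = -2)
B(K) = 4 (B(K) = (-2)**2 = 4)
B(11)*(-105 + 9*(-3*(0 + 3))) = 4*(-105 + 9*(-3*(0 + 3))) = 4*(-105 + 9*(-3*3)) = 4*(-105 + 9*(-9)) = 4*(-105 - 81) = 4*(-186) = -744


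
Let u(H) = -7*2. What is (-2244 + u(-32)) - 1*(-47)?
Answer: -2211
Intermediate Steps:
u(H) = -14
(-2244 + u(-32)) - 1*(-47) = (-2244 - 14) - 1*(-47) = -2258 + 47 = -2211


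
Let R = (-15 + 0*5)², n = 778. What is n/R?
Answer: 778/225 ≈ 3.4578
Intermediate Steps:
R = 225 (R = (-15 + 0)² = (-15)² = 225)
n/R = 778/225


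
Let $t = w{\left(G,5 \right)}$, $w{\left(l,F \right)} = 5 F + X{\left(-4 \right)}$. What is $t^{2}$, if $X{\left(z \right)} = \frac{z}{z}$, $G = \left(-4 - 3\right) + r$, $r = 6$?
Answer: $676$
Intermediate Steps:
$G = -1$ ($G = \left(-4 - 3\right) + 6 = -7 + 6 = -1$)
$X{\left(z \right)} = 1$
$w{\left(l,F \right)} = 1 + 5 F$ ($w{\left(l,F \right)} = 5 F + 1 = 1 + 5 F$)
$t = 26$ ($t = 1 + 5 \cdot 5 = 1 + 25 = 26$)
$t^{2} = 26^{2} = 676$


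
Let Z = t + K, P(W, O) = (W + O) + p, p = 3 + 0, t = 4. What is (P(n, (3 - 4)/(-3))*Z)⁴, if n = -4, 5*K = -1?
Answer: 2085136/50625 ≈ 41.188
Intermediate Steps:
K = -⅕ (K = (⅕)*(-1) = -⅕ ≈ -0.20000)
p = 3
P(W, O) = 3 + O + W (P(W, O) = (W + O) + 3 = (O + W) + 3 = 3 + O + W)
Z = 19/5 (Z = 4 - ⅕ = 19/5 ≈ 3.8000)
(P(n, (3 - 4)/(-3))*Z)⁴ = ((3 + (3 - 4)/(-3) - 4)*(19/5))⁴ = ((3 - 1*(-⅓) - 4)*(19/5))⁴ = ((3 + ⅓ - 4)*(19/5))⁴ = (-⅔*19/5)⁴ = (-38/15)⁴ = 2085136/50625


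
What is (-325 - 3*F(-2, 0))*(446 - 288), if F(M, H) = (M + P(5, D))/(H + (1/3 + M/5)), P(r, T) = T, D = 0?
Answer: -65570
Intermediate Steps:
F(M, H) = M/(1/3 + H + M/5) (F(M, H) = (M + 0)/(H + (1/3 + M/5)) = M/(H + (1*(1/3) + M*(1/5))) = M/(H + (1/3 + M/5)) = M/(1/3 + H + M/5))
(-325 - 3*F(-2, 0))*(446 - 288) = (-325 - 45*(-2)/(5 + 3*(-2) + 15*0))*(446 - 288) = (-325 - 45*(-2)/(5 - 6 + 0))*158 = (-325 - 45*(-2)/(-1))*158 = (-325 - 45*(-2)*(-1))*158 = (-325 - 3*30)*158 = (-325 - 90)*158 = -415*158 = -65570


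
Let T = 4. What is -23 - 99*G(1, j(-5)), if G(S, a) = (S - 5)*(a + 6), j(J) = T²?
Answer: 8689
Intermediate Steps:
j(J) = 16 (j(J) = 4² = 16)
G(S, a) = (-5 + S)*(6 + a)
-23 - 99*G(1, j(-5)) = -23 - 99*(-30 - 5*16 + 6*1 + 1*16) = -23 - 99*(-30 - 80 + 6 + 16) = -23 - 99*(-88) = -23 + 8712 = 8689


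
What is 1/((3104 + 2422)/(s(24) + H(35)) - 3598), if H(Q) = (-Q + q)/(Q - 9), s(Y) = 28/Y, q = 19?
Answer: 43/276314 ≈ 0.00015562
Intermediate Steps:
H(Q) = (19 - Q)/(-9 + Q) (H(Q) = (-Q + 19)/(Q - 9) = (19 - Q)/(-9 + Q))
1/((3104 + 2422)/(s(24) + H(35)) - 3598) = 1/((3104 + 2422)/(28/24 + (19 - 1*35)/(-9 + 35)) - 3598) = 1/(5526/(28*(1/24) + (19 - 35)/26) - 3598) = 1/(5526/(7/6 + (1/26)*(-16)) - 3598) = 1/(5526/(7/6 - 8/13) - 3598) = 1/(5526/(43/78) - 3598) = 1/(5526*(78/43) - 3598) = 1/(431028/43 - 3598) = 1/(276314/43) = 43/276314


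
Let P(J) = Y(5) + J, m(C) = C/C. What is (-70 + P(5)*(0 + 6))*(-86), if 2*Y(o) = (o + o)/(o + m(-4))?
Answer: 3010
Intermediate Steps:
m(C) = 1
Y(o) = o/(1 + o) (Y(o) = ((o + o)/(o + 1))/2 = ((2*o)/(1 + o))/2 = (2*o/(1 + o))/2 = o/(1 + o))
P(J) = ⅚ + J (P(J) = 5/(1 + 5) + J = 5/6 + J = 5*(⅙) + J = ⅚ + J)
(-70 + P(5)*(0 + 6))*(-86) = (-70 + (⅚ + 5)*(0 + 6))*(-86) = (-70 + (35/6)*6)*(-86) = (-70 + 35)*(-86) = -35*(-86) = 3010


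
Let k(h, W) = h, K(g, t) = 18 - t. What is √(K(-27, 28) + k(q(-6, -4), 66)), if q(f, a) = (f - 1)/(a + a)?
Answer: I*√146/4 ≈ 3.0208*I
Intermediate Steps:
q(f, a) = (-1 + f)/(2*a) (q(f, a) = (-1 + f)/((2*a)) = (-1 + f)*(1/(2*a)) = (-1 + f)/(2*a))
√(K(-27, 28) + k(q(-6, -4), 66)) = √((18 - 1*28) + (½)*(-1 - 6)/(-4)) = √((18 - 28) + (½)*(-¼)*(-7)) = √(-10 + 7/8) = √(-73/8) = I*√146/4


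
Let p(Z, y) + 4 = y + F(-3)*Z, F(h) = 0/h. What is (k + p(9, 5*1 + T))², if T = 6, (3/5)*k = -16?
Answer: 3481/9 ≈ 386.78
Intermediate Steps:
k = -80/3 (k = (5/3)*(-16) = -80/3 ≈ -26.667)
F(h) = 0
p(Z, y) = -4 + y (p(Z, y) = -4 + (y + 0*Z) = -4 + (y + 0) = -4 + y)
(k + p(9, 5*1 + T))² = (-80/3 + (-4 + (5*1 + 6)))² = (-80/3 + (-4 + (5 + 6)))² = (-80/3 + (-4 + 11))² = (-80/3 + 7)² = (-59/3)² = 3481/9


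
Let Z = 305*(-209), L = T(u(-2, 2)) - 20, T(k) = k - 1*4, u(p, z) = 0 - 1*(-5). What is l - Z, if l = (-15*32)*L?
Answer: 72865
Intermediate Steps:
u(p, z) = 5 (u(p, z) = 0 + 5 = 5)
T(k) = -4 + k (T(k) = k - 4 = -4 + k)
L = -19 (L = (-4 + 5) - 20 = 1 - 20 = -19)
Z = -63745
l = 9120 (l = -15*32*(-19) = -480*(-19) = 9120)
l - Z = 9120 - 1*(-63745) = 9120 + 63745 = 72865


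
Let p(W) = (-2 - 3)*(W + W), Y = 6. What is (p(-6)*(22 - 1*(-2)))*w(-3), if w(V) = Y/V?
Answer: -2880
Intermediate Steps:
w(V) = 6/V
p(W) = -10*W
(p(-6)*(22 - 1*(-2)))*w(-3) = ((-10*(-6))*(22 - 1*(-2)))*(6/(-3)) = (60*(22 + 2))*(6*(-⅓)) = (60*24)*(-2) = 1440*(-2) = -2880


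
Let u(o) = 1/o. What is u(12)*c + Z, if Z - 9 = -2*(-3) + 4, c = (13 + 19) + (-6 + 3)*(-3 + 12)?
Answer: 233/12 ≈ 19.417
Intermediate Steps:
c = 5 (c = 32 - 3*9 = 32 - 27 = 5)
Z = 19 (Z = 9 + (-2*(-3) + 4) = 9 + (6 + 4) = 9 + 10 = 19)
u(12)*c + Z = 5/12 + 19 = 233/12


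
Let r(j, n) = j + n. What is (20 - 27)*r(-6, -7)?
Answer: 91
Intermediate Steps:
(20 - 27)*r(-6, -7) = (20 - 27)*(-6 - 7) = -7*(-13) = 91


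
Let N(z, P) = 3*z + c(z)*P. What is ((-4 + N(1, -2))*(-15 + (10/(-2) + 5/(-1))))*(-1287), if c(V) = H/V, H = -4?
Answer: 225225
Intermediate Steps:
c(V) = -4/V
N(z, P) = 3*z - 4*P/z (N(z, P) = 3*z + (-4/z)*P = 3*z - 4*P/z)
((-4 + N(1, -2))*(-15 + (10/(-2) + 5/(-1))))*(-1287) = ((-4 + (3*1 - 4*(-2)/1))*(-15 + (10/(-2) + 5/(-1))))*(-1287) = ((-4 + (3 - 4*(-2)*1))*(-15 + (10*(-½) + 5*(-1))))*(-1287) = ((-4 + (3 + 8))*(-15 + (-5 - 5)))*(-1287) = ((-4 + 11)*(-15 - 10))*(-1287) = (7*(-25))*(-1287) = -175*(-1287) = 225225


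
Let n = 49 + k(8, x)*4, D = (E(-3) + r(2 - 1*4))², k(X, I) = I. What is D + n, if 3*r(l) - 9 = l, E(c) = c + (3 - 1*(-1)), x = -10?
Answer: 181/9 ≈ 20.111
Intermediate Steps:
E(c) = 4 + c (E(c) = c + (3 + 1) = c + 4 = 4 + c)
r(l) = 3 + l/3
D = 100/9 (D = ((4 - 3) + (3 + (2 - 1*4)/3))² = (1 + (3 + (2 - 4)/3))² = (1 + (3 + (⅓)*(-2)))² = (1 + (3 - ⅔))² = (1 + 7/3)² = (10/3)² = 100/9 ≈ 11.111)
n = 9 (n = 49 - 10*4 = 49 - 40 = 9)
D + n = 100/9 + 9 = 181/9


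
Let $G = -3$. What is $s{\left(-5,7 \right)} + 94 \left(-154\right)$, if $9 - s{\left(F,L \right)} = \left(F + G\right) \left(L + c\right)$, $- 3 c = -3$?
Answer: $-14403$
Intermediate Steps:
$c = 1$ ($c = \left(- \frac{1}{3}\right) \left(-3\right) = 1$)
$s{\left(F,L \right)} = 9 - \left(1 + L\right) \left(-3 + F\right)$ ($s{\left(F,L \right)} = 9 - \left(F - 3\right) \left(L + 1\right) = 9 - \left(-3 + F\right) \left(1 + L\right) = 9 - \left(1 + L\right) \left(-3 + F\right)$)
$s{\left(-5,7 \right)} + 94 \left(-154\right) = \left(12 - -5 + 3 \cdot 7 - \left(-5\right) 7\right) + 94 \left(-154\right) = \left(12 + 5 + 21 + 35\right) - 14476 = 73 - 14476 = -14403$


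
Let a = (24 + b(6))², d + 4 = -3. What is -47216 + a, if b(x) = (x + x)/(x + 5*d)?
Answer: -39240800/841 ≈ -46660.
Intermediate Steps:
d = -7 (d = -4 - 3 = -7)
b(x) = 2*x/(-35 + x) (b(x) = (x + x)/(x + 5*(-7)) = (2*x)/(x - 35) = (2*x)/(-35 + x) = 2*x/(-35 + x))
a = 467856/841 (a = (24 + 2*6/(-35 + 6))² = (24 + 2*6/(-29))² = (24 + 2*6*(-1/29))² = (24 - 12/29)² = (684/29)² = 467856/841 ≈ 556.31)
-47216 + a = -47216 + 467856/841 = -39240800/841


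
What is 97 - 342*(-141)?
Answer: 48319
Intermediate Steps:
97 - 342*(-141) = 97 + 48222 = 48319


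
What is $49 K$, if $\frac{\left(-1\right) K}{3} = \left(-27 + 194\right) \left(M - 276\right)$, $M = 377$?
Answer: $-2479449$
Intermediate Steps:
$K = -50601$ ($K = - 3 \left(-27 + 194\right) \left(377 - 276\right) = - 3 \cdot 167 \cdot 101 = \left(-3\right) 16867 = -50601$)
$49 K = 49 \left(-50601\right) = -2479449$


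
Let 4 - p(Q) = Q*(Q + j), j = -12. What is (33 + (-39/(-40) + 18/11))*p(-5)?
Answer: -1269189/440 ≈ -2884.5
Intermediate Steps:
p(Q) = 4 - Q*(-12 + Q) (p(Q) = 4 - Q*(Q - 12) = 4 - Q*(-12 + Q))
(33 + (-39/(-40) + 18/11))*p(-5) = (33 + (-39/(-40) + 18/11))*(4 - 1*(-5)² + 12*(-5)) = (33 + (-39*(-1/40) + 18*(1/11)))*(4 - 1*25 - 60) = (33 + (39/40 + 18/11))*(4 - 25 - 60) = (33 + 1149/440)*(-81) = (15669/440)*(-81) = -1269189/440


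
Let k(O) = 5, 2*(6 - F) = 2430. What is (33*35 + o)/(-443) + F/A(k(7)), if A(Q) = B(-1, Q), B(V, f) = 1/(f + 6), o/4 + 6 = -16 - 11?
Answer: -5892480/443 ≈ -13301.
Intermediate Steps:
F = -1209 (F = 6 - 1/2*2430 = 6 - 1215 = -1209)
o = -132 (o = -24 + 4*(-16 - 11) = -24 + 4*(-27) = -24 - 108 = -132)
B(V, f) = 1/(6 + f)
A(Q) = 1/(6 + Q)
(33*35 + o)/(-443) + F/A(k(7)) = (33*35 - 132)/(-443) - 1209/(1/(6 + 5)) = (1155 - 132)*(-1/443) - 1209/(1/11) = 1023*(-1/443) - 1209/1/11 = -1023/443 - 1209*11 = -1023/443 - 13299 = -5892480/443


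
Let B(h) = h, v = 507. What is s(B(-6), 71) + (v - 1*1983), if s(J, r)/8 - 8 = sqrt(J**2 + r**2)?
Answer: -1412 + 8*sqrt(5077) ≈ -841.98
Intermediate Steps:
s(J, r) = 64 + 8*sqrt(J**2 + r**2)
s(B(-6), 71) + (v - 1*1983) = (64 + 8*sqrt((-6)**2 + 71**2)) + (507 - 1*1983) = (64 + 8*sqrt(36 + 5041)) + (507 - 1983) = (64 + 8*sqrt(5077)) - 1476 = -1412 + 8*sqrt(5077)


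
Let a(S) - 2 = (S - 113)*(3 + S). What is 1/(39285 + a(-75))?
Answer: 1/52823 ≈ 1.8931e-5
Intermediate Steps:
a(S) = 2 + (-113 + S)*(3 + S) (a(S) = 2 + (S - 113)*(3 + S) = 2 + (-113 + S)*(3 + S))
1/(39285 + a(-75)) = 1/(39285 + (-337 + (-75)² - 110*(-75))) = 1/(39285 + (-337 + 5625 + 8250)) = 1/(39285 + 13538) = 1/52823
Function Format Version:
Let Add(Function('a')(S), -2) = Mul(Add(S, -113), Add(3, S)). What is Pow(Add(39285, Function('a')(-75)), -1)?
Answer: Rational(1, 52823) ≈ 1.8931e-5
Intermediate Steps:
Function('a')(S) = Add(2, Mul(Add(-113, S), Add(3, S))) (Function('a')(S) = Add(2, Mul(Add(S, -113), Add(3, S))) = Add(2, Mul(Add(-113, S), Add(3, S))))
Pow(Add(39285, Function('a')(-75)), -1) = Pow(Add(39285, Add(-337, Pow(-75, 2), Mul(-110, -75))), -1) = Pow(Add(39285, Add(-337, 5625, 8250)), -1) = Pow(Add(39285, 13538), -1) = Pow(52823, -1) = Rational(1, 52823)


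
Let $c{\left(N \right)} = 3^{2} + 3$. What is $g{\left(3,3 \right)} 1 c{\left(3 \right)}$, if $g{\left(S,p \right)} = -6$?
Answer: $-72$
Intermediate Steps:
$c{\left(N \right)} = 12$ ($c{\left(N \right)} = 9 + 3 = 12$)
$g{\left(3,3 \right)} 1 c{\left(3 \right)} = \left(-6\right) 1 \cdot 12 = \left(-6\right) 12 = -72$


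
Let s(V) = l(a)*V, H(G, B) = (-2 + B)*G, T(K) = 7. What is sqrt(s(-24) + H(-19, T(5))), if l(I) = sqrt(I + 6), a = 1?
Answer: sqrt(-95 - 24*sqrt(7)) ≈ 12.59*I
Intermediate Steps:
l(I) = sqrt(6 + I)
H(G, B) = G*(-2 + B)
s(V) = V*sqrt(7) (s(V) = sqrt(6 + 1)*V = sqrt(7)*V = V*sqrt(7))
sqrt(s(-24) + H(-19, T(5))) = sqrt(-24*sqrt(7) - 19*(-2 + 7)) = sqrt(-24*sqrt(7) - 19*5) = sqrt(-24*sqrt(7) - 95) = sqrt(-95 - 24*sqrt(7))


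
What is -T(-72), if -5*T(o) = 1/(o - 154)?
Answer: -1/1130 ≈ -0.00088496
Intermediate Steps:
T(o) = -1/(5*(-154 + o)) (T(o) = -1/(5*(o - 154)) = -1/(5*(-154 + o)))
-T(-72) = -(-1)/(-770 + 5*(-72)) = -(-1)/(-770 - 360) = -(-1)/(-1130) = -(-1)*(-1)/1130 = -1*1/1130 = -1/1130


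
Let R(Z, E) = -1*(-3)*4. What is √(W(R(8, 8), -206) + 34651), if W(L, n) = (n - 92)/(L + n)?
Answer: 4*√20377857/97 ≈ 186.15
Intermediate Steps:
R(Z, E) = 12 (R(Z, E) = 3*4 = 12)
W(L, n) = (-92 + n)/(L + n)
√(W(R(8, 8), -206) + 34651) = √((-92 - 206)/(12 - 206) + 34651) = √(-298/(-194) + 34651) = √(-1/194*(-298) + 34651) = √(149/97 + 34651) = √(3361296/97) = 4*√20377857/97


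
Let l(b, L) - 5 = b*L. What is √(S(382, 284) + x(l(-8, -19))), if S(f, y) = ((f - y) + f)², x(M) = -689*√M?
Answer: √(230400 - 689*√157) ≈ 470.92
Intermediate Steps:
l(b, L) = 5 + L*b (l(b, L) = 5 + b*L = 5 + L*b)
S(f, y) = (-y + 2*f)²
√(S(382, 284) + x(l(-8, -19))) = √((-1*284 + 2*382)² - 689*√(5 - 19*(-8))) = √((-284 + 764)² - 689*√(5 + 152)) = √(480² - 689*√157) = √(230400 - 689*√157)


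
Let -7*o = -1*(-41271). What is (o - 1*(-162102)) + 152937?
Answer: 2164002/7 ≈ 3.0914e+5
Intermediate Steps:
o = -41271/7 (o = -(-1)*(-41271)/7 = -⅐*41271 = -41271/7 ≈ -5895.9)
(o - 1*(-162102)) + 152937 = (-41271/7 - 1*(-162102)) + 152937 = (-41271/7 + 162102) + 152937 = 1093443/7 + 152937 = 2164002/7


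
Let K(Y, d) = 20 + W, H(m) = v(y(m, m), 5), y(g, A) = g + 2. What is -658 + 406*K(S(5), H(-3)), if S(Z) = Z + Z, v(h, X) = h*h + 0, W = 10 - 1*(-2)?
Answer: 12334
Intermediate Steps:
W = 12 (W = 10 + 2 = 12)
y(g, A) = 2 + g
v(h, X) = h**2 (v(h, X) = h**2 + 0 = h**2)
H(m) = (2 + m)**2
S(Z) = 2*Z
K(Y, d) = 32 (K(Y, d) = 20 + 12 = 32)
-658 + 406*K(S(5), H(-3)) = -658 + 406*32 = -658 + 12992 = 12334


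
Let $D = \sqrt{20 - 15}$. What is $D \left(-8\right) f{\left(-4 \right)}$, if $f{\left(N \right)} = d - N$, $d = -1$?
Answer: $- 24 \sqrt{5} \approx -53.666$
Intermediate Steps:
$D = \sqrt{5} \approx 2.2361$
$f{\left(N \right)} = -1 - N$
$D \left(-8\right) f{\left(-4 \right)} = \sqrt{5} \left(-8\right) \left(-1 - -4\right) = - 8 \sqrt{5} \left(-1 + 4\right) = - 8 \sqrt{5} \cdot 3 = - 24 \sqrt{5}$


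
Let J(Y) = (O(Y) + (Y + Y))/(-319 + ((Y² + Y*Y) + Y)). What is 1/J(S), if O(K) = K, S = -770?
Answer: -107701/210 ≈ -512.86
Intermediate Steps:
J(Y) = 3*Y/(-319 + Y + 2*Y²) (J(Y) = (Y + (Y + Y))/(-319 + ((Y² + Y*Y) + Y)) = (Y + 2*Y)/(-319 + ((Y² + Y²) + Y)) = (3*Y)/(-319 + (2*Y² + Y)) = (3*Y)/(-319 + (Y + 2*Y²)) = (3*Y)/(-319 + Y + 2*Y²) = 3*Y/(-319 + Y + 2*Y²))
1/J(S) = 1/(3*(-770)/(-319 - 770 + 2*(-770)²)) = 1/(3*(-770)/(-319 - 770 + 2*592900)) = 1/(3*(-770)/(-319 - 770 + 1185800)) = 1/(3*(-770)/1184711) = 1/(3*(-770)*(1/1184711)) = 1/(-210/107701) = -107701/210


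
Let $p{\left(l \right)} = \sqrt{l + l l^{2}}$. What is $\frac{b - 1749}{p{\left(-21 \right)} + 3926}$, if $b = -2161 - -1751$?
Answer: $- \frac{326009}{593183} + \frac{2159 i \sqrt{9282}}{15422758} \approx -0.54959 + 0.013487 i$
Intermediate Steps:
$b = -410$ ($b = -2161 + 1751 = -410$)
$p{\left(l \right)} = \sqrt{l + l^{3}}$
$\frac{b - 1749}{p{\left(-21 \right)} + 3926} = \frac{-410 - 1749}{\sqrt{-21 + \left(-21\right)^{3}} + 3926} = - \frac{2159}{\sqrt{-21 - 9261} + 3926} = - \frac{2159}{\sqrt{-9282} + 3926} = - \frac{2159}{i \sqrt{9282} + 3926} = - \frac{2159}{3926 + i \sqrt{9282}}$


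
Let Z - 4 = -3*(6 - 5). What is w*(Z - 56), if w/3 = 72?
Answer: -11880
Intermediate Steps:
w = 216 (w = 3*72 = 216)
Z = 1 (Z = 4 - 3*(6 - 5) = 4 - 3*1 = 4 - 3 = 1)
w*(Z - 56) = 216*(1 - 56) = 216*(-55) = -11880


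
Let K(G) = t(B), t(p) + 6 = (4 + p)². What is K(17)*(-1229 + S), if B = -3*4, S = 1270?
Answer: 2378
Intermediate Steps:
B = -12
t(p) = -6 + (4 + p)²
K(G) = 58 (K(G) = -6 + (4 - 12)² = -6 + (-8)² = -6 + 64 = 58)
K(17)*(-1229 + S) = 58*(-1229 + 1270) = 58*41 = 2378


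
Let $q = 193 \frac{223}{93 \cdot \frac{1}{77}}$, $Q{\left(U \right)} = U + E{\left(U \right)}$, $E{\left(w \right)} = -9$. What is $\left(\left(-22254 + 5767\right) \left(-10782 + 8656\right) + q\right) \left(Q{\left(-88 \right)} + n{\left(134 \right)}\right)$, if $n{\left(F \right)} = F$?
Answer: $\frac{120734354753}{93} \approx 1.2982 \cdot 10^{9}$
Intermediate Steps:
$Q{\left(U \right)} = -9 + U$ ($Q{\left(U \right)} = U - 9 = -9 + U$)
$q = \frac{3314003}{93}$ ($q = 193 \frac{223}{93 \cdot \frac{1}{77}} = 193 \frac{223}{\frac{93}{77}} = 193 \cdot 223 \cdot \frac{77}{93} = 193 \cdot \frac{17171}{93} = \frac{3314003}{93} \approx 35634.0$)
$\left(\left(-22254 + 5767\right) \left(-10782 + 8656\right) + q\right) \left(Q{\left(-88 \right)} + n{\left(134 \right)}\right) = \left(\left(-22254 + 5767\right) \left(-10782 + 8656\right) + \frac{3314003}{93}\right) \left(\left(-9 - 88\right) + 134\right) = \left(\left(-16487\right) \left(-2126\right) + \frac{3314003}{93}\right) \left(-97 + 134\right) = \left(35051362 + \frac{3314003}{93}\right) 37 = \frac{3263090669}{93} \cdot 37 = \frac{120734354753}{93}$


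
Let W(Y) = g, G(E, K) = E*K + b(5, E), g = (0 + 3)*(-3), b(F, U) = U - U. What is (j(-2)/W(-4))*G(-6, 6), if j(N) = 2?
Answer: 8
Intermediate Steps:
b(F, U) = 0
g = -9 (g = 3*(-3) = -9)
G(E, K) = E*K (G(E, K) = E*K + 0 = E*K)
W(Y) = -9
(j(-2)/W(-4))*G(-6, 6) = (2/(-9))*(-6*6) = (2*(-⅑))*(-36) = -2/9*(-36) = 8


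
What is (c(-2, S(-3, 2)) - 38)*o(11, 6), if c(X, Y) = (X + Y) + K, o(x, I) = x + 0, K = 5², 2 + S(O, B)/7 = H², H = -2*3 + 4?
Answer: -11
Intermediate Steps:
H = -2 (H = -6 + 4 = -2)
S(O, B) = 14 (S(O, B) = -14 + 7*(-2)² = -14 + 7*4 = -14 + 28 = 14)
K = 25
o(x, I) = x
c(X, Y) = 25 + X + Y (c(X, Y) = (X + Y) + 25 = 25 + X + Y)
(c(-2, S(-3, 2)) - 38)*o(11, 6) = ((25 - 2 + 14) - 38)*11 = (37 - 38)*11 = -1*11 = -11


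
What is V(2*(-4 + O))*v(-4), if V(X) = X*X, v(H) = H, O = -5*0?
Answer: -256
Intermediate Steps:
O = 0
V(X) = X²
V(2*(-4 + O))*v(-4) = (2*(-4 + 0))²*(-4) = (2*(-4))²*(-4) = (-8)²*(-4) = 64*(-4) = -256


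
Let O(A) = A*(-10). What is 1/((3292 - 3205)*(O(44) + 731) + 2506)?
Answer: 1/27823 ≈ 3.5941e-5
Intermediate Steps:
O(A) = -10*A
1/((3292 - 3205)*(O(44) + 731) + 2506) = 1/((3292 - 3205)*(-10*44 + 731) + 2506) = 1/(87*(-440 + 731) + 2506) = 1/(87*291 + 2506) = 1/(25317 + 2506) = 1/27823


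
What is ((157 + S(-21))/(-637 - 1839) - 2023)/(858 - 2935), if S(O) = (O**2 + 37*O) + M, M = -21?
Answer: 1252187/1285663 ≈ 0.97396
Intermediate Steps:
S(O) = -21 + O**2 + 37*O (S(O) = (O**2 + 37*O) - 21 = -21 + O**2 + 37*O)
((157 + S(-21))/(-637 - 1839) - 2023)/(858 - 2935) = ((157 + (-21 + (-21)**2 + 37*(-21)))/(-637 - 1839) - 2023)/(858 - 2935) = ((157 + (-21 + 441 - 777))/(-2476) - 2023)/(-2077) = ((157 - 357)*(-1/2476) - 2023)*(-1/2077) = (-200*(-1/2476) - 2023)*(-1/2077) = (50/619 - 2023)*(-1/2077) = -1252187/619*(-1/2077) = 1252187/1285663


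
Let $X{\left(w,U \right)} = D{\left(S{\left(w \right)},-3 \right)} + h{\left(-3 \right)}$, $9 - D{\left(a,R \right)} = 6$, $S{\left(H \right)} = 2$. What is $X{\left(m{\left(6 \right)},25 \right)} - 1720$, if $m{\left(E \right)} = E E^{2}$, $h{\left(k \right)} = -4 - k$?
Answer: $-1718$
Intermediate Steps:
$D{\left(a,R \right)} = 3$ ($D{\left(a,R \right)} = 9 - 6 = 3$)
$m{\left(E \right)} = E^{3}$
$X{\left(w,U \right)} = 2$ ($X{\left(w,U \right)} = 3 - 1 = 2$)
$X{\left(m{\left(6 \right)},25 \right)} - 1720 = 2 - 1720 = -1718$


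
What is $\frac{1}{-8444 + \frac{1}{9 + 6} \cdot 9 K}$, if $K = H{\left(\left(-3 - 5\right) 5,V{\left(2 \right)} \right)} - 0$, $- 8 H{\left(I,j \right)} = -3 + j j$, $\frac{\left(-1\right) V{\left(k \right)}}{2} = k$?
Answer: $- \frac{40}{337799} \approx -0.00011841$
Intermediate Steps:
$V{\left(k \right)} = - 2 k$
$H{\left(I,j \right)} = \frac{3}{8} - \frac{j^{2}}{8}$ ($H{\left(I,j \right)} = - \frac{-3 + j j}{8} = - \frac{-3 + j^{2}}{8} = \frac{3}{8} - \frac{j^{2}}{8}$)
$K = - \frac{13}{8}$ ($K = \left(\frac{3}{8} - \frac{\left(\left(-2\right) 2\right)^{2}}{8}\right) - 0 = \left(\frac{3}{8} - \frac{\left(-4\right)^{2}}{8}\right) + 0 = \left(\frac{3}{8} - 2\right) + 0 = - \frac{13}{8} + 0 = - \frac{13}{8} \approx -1.625$)
$\frac{1}{-8444 + \frac{1}{9 + 6} \cdot 9 K} = \frac{1}{-8444 + \frac{1}{9 + 6} \cdot 9 \left(- \frac{13}{8}\right)} = \frac{1}{-8444 + \frac{1}{15} \cdot 9 \left(- \frac{13}{8}\right)} = \frac{1}{-8444 + \frac{3}{5} \left(- \frac{13}{8}\right)} = \frac{1}{-8444 - \frac{39}{40}} = \frac{1}{- \frac{337799}{40}} = - \frac{40}{337799}$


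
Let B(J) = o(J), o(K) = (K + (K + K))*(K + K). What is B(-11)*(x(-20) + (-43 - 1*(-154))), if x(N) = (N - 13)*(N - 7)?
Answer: 727452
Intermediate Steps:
o(K) = 6*K**2 (o(K) = (K + 2*K)*(2*K) = (3*K)*(2*K) = 6*K**2)
x(N) = (-13 + N)*(-7 + N)
B(J) = 6*J**2
B(-11)*(x(-20) + (-43 - 1*(-154))) = (6*(-11)**2)*((91 + (-20)**2 - 20*(-20)) + (-43 - 1*(-154))) = (6*121)*((91 + 400 + 400) + (-43 + 154)) = 726*(891 + 111) = 726*1002 = 727452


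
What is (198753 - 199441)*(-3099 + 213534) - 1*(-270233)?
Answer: -144509047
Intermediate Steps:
(198753 - 199441)*(-3099 + 213534) - 1*(-270233) = -688*210435 + 270233 = -144779280 + 270233 = -144509047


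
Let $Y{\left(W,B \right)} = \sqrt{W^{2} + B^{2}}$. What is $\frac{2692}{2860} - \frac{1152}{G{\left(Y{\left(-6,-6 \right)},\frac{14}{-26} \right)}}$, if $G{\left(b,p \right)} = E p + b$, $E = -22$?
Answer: $- \frac{410308889}{2064205} + \frac{292032 \sqrt{2}}{2887} \approx -55.72$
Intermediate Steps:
$Y{\left(W,B \right)} = \sqrt{B^{2} + W^{2}}$
$G{\left(b,p \right)} = b - 22 p$ ($G{\left(b,p \right)} = - 22 p + b = b - 22 p$)
$\frac{2692}{2860} - \frac{1152}{G{\left(Y{\left(-6,-6 \right)},\frac{14}{-26} \right)}} = \frac{2692}{2860} - \frac{1152}{\sqrt{\left(-6\right)^{2} + \left(-6\right)^{2}} - 22 \frac{14}{-26}} = 2692 \cdot \frac{1}{2860} - \frac{1152}{\sqrt{36 + 36} - 22 \cdot 14 \left(- \frac{1}{26}\right)} = \frac{673}{715} - \frac{1152}{\sqrt{72} - - \frac{154}{13}} = \frac{673}{715} - \frac{1152}{6 \sqrt{2} + \frac{154}{13}} = \frac{673}{715} - \frac{1152}{\frac{154}{13} + 6 \sqrt{2}}$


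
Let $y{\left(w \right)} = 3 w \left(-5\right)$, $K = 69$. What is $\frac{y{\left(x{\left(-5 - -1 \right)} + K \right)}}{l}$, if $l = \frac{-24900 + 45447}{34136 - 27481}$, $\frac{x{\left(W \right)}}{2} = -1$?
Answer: $- \frac{2229425}{6849} \approx -325.51$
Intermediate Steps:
$x{\left(W \right)} = -2$ ($x{\left(W \right)} = 2 \left(-1\right) = -2$)
$y{\left(w \right)} = - 15 w$
$l = \frac{20547}{6655} \approx 3.0875$
$\frac{y{\left(x{\left(-5 - -1 \right)} + K \right)}}{l} = \frac{\left(-15\right) \left(-2 + 69\right)}{\frac{20547}{6655}} = \left(-15\right) 67 \cdot \frac{6655}{20547} = \left(-1005\right) \frac{6655}{20547} = - \frac{2229425}{6849}$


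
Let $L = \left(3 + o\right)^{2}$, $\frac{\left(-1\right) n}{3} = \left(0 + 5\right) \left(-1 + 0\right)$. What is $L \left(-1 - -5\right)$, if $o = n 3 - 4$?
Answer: $7744$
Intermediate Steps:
$n = 15$ ($n = - 3 \left(0 + 5\right) \left(-1 + 0\right) = - 3 \cdot 5 \left(-1\right) = \left(-3\right) \left(-5\right) = 15$)
$o = 41$ ($o = 15 \cdot 3 - 4 = 45 - 4 = 41$)
$L = 1936$ ($L = \left(3 + 41\right)^{2} = 44^{2} = 1936$)
$L \left(-1 - -5\right) = 1936 \left(-1 - -5\right) = 1936 \left(-1 + 5\right) = 1936 \cdot 4 = 7744$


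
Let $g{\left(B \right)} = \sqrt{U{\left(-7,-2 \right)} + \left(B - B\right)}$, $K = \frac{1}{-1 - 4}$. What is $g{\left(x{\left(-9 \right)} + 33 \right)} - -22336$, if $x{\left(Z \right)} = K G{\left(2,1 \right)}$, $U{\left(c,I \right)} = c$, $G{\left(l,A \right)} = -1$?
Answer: $22336 + i \sqrt{7} \approx 22336.0 + 2.6458 i$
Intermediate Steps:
$K = - \frac{1}{5}$ ($K = \frac{1}{-5} = - \frac{1}{5} \approx -0.2$)
$x{\left(Z \right)} = \frac{1}{5}$ ($x{\left(Z \right)} = \left(- \frac{1}{5}\right) \left(-1\right) = \frac{1}{5}$)
$g{\left(B \right)} = i \sqrt{7}$ ($g{\left(B \right)} = \sqrt{-7 + \left(B - B\right)} = \sqrt{-7 + 0} = \sqrt{-7} = i \sqrt{7}$)
$g{\left(x{\left(-9 \right)} + 33 \right)} - -22336 = i \sqrt{7} - -22336 = i \sqrt{7} + 22336 = 22336 + i \sqrt{7}$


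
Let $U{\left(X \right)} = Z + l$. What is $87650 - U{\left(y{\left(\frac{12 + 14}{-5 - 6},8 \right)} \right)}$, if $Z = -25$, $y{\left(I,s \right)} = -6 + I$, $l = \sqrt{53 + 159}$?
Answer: $87675 - 2 \sqrt{53} \approx 87661.0$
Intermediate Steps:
$l = 2 \sqrt{53}$ ($l = \sqrt{212} = 2 \sqrt{53} \approx 14.56$)
$U{\left(X \right)} = -25 + 2 \sqrt{53}$
$87650 - U{\left(y{\left(\frac{12 + 14}{-5 - 6},8 \right)} \right)} = 87650 - \left(-25 + 2 \sqrt{53}\right) = 87650 + \left(25 - 2 \sqrt{53}\right) = 87675 - 2 \sqrt{53}$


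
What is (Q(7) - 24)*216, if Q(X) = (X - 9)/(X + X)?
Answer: -36504/7 ≈ -5214.9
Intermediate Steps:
Q(X) = (-9 + X)/(2*X) (Q(X) = (-9 + X)/((2*X)) = (-9 + X)*(1/(2*X)) = (-9 + X)/(2*X))
(Q(7) - 24)*216 = ((½)*(-9 + 7)/7 - 24)*216 = ((½)*(⅐)*(-2) - 24)*216 = (-⅐ - 24)*216 = -169/7*216 = -36504/7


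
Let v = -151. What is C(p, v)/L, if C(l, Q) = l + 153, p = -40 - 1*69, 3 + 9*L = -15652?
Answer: -396/15655 ≈ -0.025295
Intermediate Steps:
L = -15655/9 (L = -⅓ + (⅑)*(-15652) = -⅓ - 15652/9 = -15655/9 ≈ -1739.4)
p = -109 (p = -40 - 69 = -109)
C(l, Q) = 153 + l
C(p, v)/L = (153 - 109)/(-15655/9) = 44*(-9/15655) = -396/15655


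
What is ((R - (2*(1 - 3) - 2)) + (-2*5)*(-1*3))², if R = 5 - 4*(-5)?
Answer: 3721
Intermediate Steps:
R = 25 (R = 5 + 20 = 25)
((R - (2*(1 - 3) - 2)) + (-2*5)*(-1*3))² = ((25 - (2*(1 - 3) - 2)) + (-2*5)*(-1*3))² = ((25 - (2*(-2) - 2)) - 10*(-3))² = ((25 - (-4 - 2)) + 30)² = ((25 - 1*(-6)) + 30)² = ((25 + 6) + 30)² = (31 + 30)² = 61² = 3721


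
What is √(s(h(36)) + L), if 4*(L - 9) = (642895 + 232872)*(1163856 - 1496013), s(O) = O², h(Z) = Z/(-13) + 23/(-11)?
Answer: I*√5948453356310867/286 ≈ 2.6967e+5*I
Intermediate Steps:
h(Z) = -23/11 - Z/13 (h(Z) = Z*(-1/13) + 23*(-1/11) = -Z/13 - 23/11 = -23/11 - Z/13)
L = -290892139383/4 (L = 9 + ((642895 + 232872)*(1163856 - 1496013))/4 = 9 + (875767*(-332157))/4 = 9 + (¼)*(-290892139419) = 9 - 290892139419/4 = -290892139383/4 ≈ -7.2723e+10)
√(s(h(36)) + L) = √((-23/11 - 1/13*36)² - 290892139383/4) = √((-23/11 - 36/13)² - 290892139383/4) = √((-695/143)² - 290892139383/4) = √(483025/20449 - 290892139383/4) = √(-5948453356310867/81796) = I*√5948453356310867/286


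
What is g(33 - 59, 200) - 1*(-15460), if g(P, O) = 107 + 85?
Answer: 15652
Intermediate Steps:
g(P, O) = 192
g(33 - 59, 200) - 1*(-15460) = 192 - 1*(-15460) = 192 + 15460 = 15652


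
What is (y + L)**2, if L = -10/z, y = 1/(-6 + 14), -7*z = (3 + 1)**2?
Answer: 81/4 ≈ 20.250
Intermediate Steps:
z = -16/7 (z = -(3 + 1)**2/7 = -1/7*4**2 = -1/7*16 = -16/7 ≈ -2.2857)
y = 1/8 ≈ 0.12500
L = 35/8 (L = -10/(-16/7) = -10*(-7/16) = 35/8 ≈ 4.3750)
(y + L)**2 = (1/8 + 35/8)**2 = (9/2)**2 = 81/4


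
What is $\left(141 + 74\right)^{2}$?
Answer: $46225$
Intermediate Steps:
$\left(141 + 74\right)^{2} = 215^{2} = 46225$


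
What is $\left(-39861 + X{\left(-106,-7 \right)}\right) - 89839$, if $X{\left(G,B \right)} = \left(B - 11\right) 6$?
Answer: $-129808$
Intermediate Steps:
$X{\left(G,B \right)} = -66 + 6 B$ ($X{\left(G,B \right)} = \left(-11 + B\right) 6 = -66 + 6 B$)
$\left(-39861 + X{\left(-106,-7 \right)}\right) - 89839 = \left(-39861 + \left(-66 + 6 \left(-7\right)\right)\right) - 89839 = \left(-39861 - 108\right) - 89839 = -39969 - 89839 = -129808$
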